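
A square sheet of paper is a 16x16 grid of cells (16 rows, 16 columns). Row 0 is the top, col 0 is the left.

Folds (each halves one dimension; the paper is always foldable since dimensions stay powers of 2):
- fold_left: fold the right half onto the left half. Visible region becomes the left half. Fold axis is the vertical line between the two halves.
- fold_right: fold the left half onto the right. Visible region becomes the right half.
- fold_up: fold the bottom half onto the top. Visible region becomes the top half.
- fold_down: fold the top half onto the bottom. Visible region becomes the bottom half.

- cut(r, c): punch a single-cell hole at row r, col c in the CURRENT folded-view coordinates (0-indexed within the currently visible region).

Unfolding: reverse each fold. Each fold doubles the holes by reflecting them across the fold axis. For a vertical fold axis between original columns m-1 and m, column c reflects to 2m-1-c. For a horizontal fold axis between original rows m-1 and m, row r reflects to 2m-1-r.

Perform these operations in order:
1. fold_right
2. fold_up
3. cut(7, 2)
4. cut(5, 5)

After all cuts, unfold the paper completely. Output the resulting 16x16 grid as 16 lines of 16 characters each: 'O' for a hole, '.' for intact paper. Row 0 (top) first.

Answer: ................
................
................
................
................
..O..........O..
................
.....O....O.....
.....O....O.....
................
..O..........O..
................
................
................
................
................

Derivation:
Op 1 fold_right: fold axis v@8; visible region now rows[0,16) x cols[8,16) = 16x8
Op 2 fold_up: fold axis h@8; visible region now rows[0,8) x cols[8,16) = 8x8
Op 3 cut(7, 2): punch at orig (7,10); cuts so far [(7, 10)]; region rows[0,8) x cols[8,16) = 8x8
Op 4 cut(5, 5): punch at orig (5,13); cuts so far [(5, 13), (7, 10)]; region rows[0,8) x cols[8,16) = 8x8
Unfold 1 (reflect across h@8): 4 holes -> [(5, 13), (7, 10), (8, 10), (10, 13)]
Unfold 2 (reflect across v@8): 8 holes -> [(5, 2), (5, 13), (7, 5), (7, 10), (8, 5), (8, 10), (10, 2), (10, 13)]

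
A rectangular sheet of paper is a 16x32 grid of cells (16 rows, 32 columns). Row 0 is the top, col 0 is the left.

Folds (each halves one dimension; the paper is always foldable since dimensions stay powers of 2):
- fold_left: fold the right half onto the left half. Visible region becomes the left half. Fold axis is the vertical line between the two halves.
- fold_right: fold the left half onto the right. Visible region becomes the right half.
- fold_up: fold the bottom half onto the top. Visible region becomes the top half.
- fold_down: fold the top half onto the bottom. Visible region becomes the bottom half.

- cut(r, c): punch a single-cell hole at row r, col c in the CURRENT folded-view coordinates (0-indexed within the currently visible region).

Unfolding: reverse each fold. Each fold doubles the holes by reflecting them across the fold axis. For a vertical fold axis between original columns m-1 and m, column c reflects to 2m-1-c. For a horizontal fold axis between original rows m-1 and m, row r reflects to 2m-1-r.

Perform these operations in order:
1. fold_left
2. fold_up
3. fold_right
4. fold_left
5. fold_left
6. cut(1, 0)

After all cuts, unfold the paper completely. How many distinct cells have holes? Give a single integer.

Answer: 32

Derivation:
Op 1 fold_left: fold axis v@16; visible region now rows[0,16) x cols[0,16) = 16x16
Op 2 fold_up: fold axis h@8; visible region now rows[0,8) x cols[0,16) = 8x16
Op 3 fold_right: fold axis v@8; visible region now rows[0,8) x cols[8,16) = 8x8
Op 4 fold_left: fold axis v@12; visible region now rows[0,8) x cols[8,12) = 8x4
Op 5 fold_left: fold axis v@10; visible region now rows[0,8) x cols[8,10) = 8x2
Op 6 cut(1, 0): punch at orig (1,8); cuts so far [(1, 8)]; region rows[0,8) x cols[8,10) = 8x2
Unfold 1 (reflect across v@10): 2 holes -> [(1, 8), (1, 11)]
Unfold 2 (reflect across v@12): 4 holes -> [(1, 8), (1, 11), (1, 12), (1, 15)]
Unfold 3 (reflect across v@8): 8 holes -> [(1, 0), (1, 3), (1, 4), (1, 7), (1, 8), (1, 11), (1, 12), (1, 15)]
Unfold 4 (reflect across h@8): 16 holes -> [(1, 0), (1, 3), (1, 4), (1, 7), (1, 8), (1, 11), (1, 12), (1, 15), (14, 0), (14, 3), (14, 4), (14, 7), (14, 8), (14, 11), (14, 12), (14, 15)]
Unfold 5 (reflect across v@16): 32 holes -> [(1, 0), (1, 3), (1, 4), (1, 7), (1, 8), (1, 11), (1, 12), (1, 15), (1, 16), (1, 19), (1, 20), (1, 23), (1, 24), (1, 27), (1, 28), (1, 31), (14, 0), (14, 3), (14, 4), (14, 7), (14, 8), (14, 11), (14, 12), (14, 15), (14, 16), (14, 19), (14, 20), (14, 23), (14, 24), (14, 27), (14, 28), (14, 31)]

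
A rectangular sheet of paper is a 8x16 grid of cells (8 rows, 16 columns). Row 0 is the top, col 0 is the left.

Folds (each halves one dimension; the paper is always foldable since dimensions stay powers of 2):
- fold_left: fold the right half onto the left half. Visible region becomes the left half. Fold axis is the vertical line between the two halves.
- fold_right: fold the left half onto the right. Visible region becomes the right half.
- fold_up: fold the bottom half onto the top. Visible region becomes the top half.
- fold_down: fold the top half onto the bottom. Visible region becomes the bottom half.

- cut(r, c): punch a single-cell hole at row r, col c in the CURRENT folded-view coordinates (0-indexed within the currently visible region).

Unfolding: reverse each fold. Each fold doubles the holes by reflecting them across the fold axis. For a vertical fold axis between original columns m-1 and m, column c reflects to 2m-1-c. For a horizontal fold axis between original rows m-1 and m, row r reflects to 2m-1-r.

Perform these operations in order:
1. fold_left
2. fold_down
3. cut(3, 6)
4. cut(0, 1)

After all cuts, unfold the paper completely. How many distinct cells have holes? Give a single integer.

Answer: 8

Derivation:
Op 1 fold_left: fold axis v@8; visible region now rows[0,8) x cols[0,8) = 8x8
Op 2 fold_down: fold axis h@4; visible region now rows[4,8) x cols[0,8) = 4x8
Op 3 cut(3, 6): punch at orig (7,6); cuts so far [(7, 6)]; region rows[4,8) x cols[0,8) = 4x8
Op 4 cut(0, 1): punch at orig (4,1); cuts so far [(4, 1), (7, 6)]; region rows[4,8) x cols[0,8) = 4x8
Unfold 1 (reflect across h@4): 4 holes -> [(0, 6), (3, 1), (4, 1), (7, 6)]
Unfold 2 (reflect across v@8): 8 holes -> [(0, 6), (0, 9), (3, 1), (3, 14), (4, 1), (4, 14), (7, 6), (7, 9)]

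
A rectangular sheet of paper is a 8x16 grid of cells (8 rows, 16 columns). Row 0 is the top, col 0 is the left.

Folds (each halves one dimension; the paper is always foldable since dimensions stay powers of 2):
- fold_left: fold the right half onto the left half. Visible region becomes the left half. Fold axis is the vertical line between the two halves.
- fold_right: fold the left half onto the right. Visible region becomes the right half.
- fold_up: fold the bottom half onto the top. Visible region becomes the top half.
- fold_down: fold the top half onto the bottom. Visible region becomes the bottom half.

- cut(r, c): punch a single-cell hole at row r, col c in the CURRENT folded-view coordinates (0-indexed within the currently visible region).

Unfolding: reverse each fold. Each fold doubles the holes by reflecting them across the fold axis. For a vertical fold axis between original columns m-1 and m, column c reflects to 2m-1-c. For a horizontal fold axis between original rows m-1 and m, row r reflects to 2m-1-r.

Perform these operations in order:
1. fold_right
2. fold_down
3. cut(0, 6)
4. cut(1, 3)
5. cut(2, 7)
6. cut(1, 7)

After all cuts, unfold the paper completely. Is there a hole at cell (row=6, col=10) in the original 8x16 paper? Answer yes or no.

Op 1 fold_right: fold axis v@8; visible region now rows[0,8) x cols[8,16) = 8x8
Op 2 fold_down: fold axis h@4; visible region now rows[4,8) x cols[8,16) = 4x8
Op 3 cut(0, 6): punch at orig (4,14); cuts so far [(4, 14)]; region rows[4,8) x cols[8,16) = 4x8
Op 4 cut(1, 3): punch at orig (5,11); cuts so far [(4, 14), (5, 11)]; region rows[4,8) x cols[8,16) = 4x8
Op 5 cut(2, 7): punch at orig (6,15); cuts so far [(4, 14), (5, 11), (6, 15)]; region rows[4,8) x cols[8,16) = 4x8
Op 6 cut(1, 7): punch at orig (5,15); cuts so far [(4, 14), (5, 11), (5, 15), (6, 15)]; region rows[4,8) x cols[8,16) = 4x8
Unfold 1 (reflect across h@4): 8 holes -> [(1, 15), (2, 11), (2, 15), (3, 14), (4, 14), (5, 11), (5, 15), (6, 15)]
Unfold 2 (reflect across v@8): 16 holes -> [(1, 0), (1, 15), (2, 0), (2, 4), (2, 11), (2, 15), (3, 1), (3, 14), (4, 1), (4, 14), (5, 0), (5, 4), (5, 11), (5, 15), (6, 0), (6, 15)]
Holes: [(1, 0), (1, 15), (2, 0), (2, 4), (2, 11), (2, 15), (3, 1), (3, 14), (4, 1), (4, 14), (5, 0), (5, 4), (5, 11), (5, 15), (6, 0), (6, 15)]

Answer: no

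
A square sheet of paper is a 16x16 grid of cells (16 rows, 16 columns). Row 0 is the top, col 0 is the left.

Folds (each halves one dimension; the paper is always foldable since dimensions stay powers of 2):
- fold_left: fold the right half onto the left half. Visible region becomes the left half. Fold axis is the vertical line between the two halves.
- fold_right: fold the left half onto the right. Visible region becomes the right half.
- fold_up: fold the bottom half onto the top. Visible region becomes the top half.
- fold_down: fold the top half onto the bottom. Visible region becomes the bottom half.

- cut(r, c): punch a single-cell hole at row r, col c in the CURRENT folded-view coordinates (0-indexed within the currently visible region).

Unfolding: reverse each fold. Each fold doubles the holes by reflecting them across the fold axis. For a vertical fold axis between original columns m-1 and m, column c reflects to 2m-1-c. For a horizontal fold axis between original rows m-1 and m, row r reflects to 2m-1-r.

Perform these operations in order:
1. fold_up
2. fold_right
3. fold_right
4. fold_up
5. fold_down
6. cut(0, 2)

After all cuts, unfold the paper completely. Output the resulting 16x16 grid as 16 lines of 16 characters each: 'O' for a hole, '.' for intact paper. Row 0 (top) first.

Op 1 fold_up: fold axis h@8; visible region now rows[0,8) x cols[0,16) = 8x16
Op 2 fold_right: fold axis v@8; visible region now rows[0,8) x cols[8,16) = 8x8
Op 3 fold_right: fold axis v@12; visible region now rows[0,8) x cols[12,16) = 8x4
Op 4 fold_up: fold axis h@4; visible region now rows[0,4) x cols[12,16) = 4x4
Op 5 fold_down: fold axis h@2; visible region now rows[2,4) x cols[12,16) = 2x4
Op 6 cut(0, 2): punch at orig (2,14); cuts so far [(2, 14)]; region rows[2,4) x cols[12,16) = 2x4
Unfold 1 (reflect across h@2): 2 holes -> [(1, 14), (2, 14)]
Unfold 2 (reflect across h@4): 4 holes -> [(1, 14), (2, 14), (5, 14), (6, 14)]
Unfold 3 (reflect across v@12): 8 holes -> [(1, 9), (1, 14), (2, 9), (2, 14), (5, 9), (5, 14), (6, 9), (6, 14)]
Unfold 4 (reflect across v@8): 16 holes -> [(1, 1), (1, 6), (1, 9), (1, 14), (2, 1), (2, 6), (2, 9), (2, 14), (5, 1), (5, 6), (5, 9), (5, 14), (6, 1), (6, 6), (6, 9), (6, 14)]
Unfold 5 (reflect across h@8): 32 holes -> [(1, 1), (1, 6), (1, 9), (1, 14), (2, 1), (2, 6), (2, 9), (2, 14), (5, 1), (5, 6), (5, 9), (5, 14), (6, 1), (6, 6), (6, 9), (6, 14), (9, 1), (9, 6), (9, 9), (9, 14), (10, 1), (10, 6), (10, 9), (10, 14), (13, 1), (13, 6), (13, 9), (13, 14), (14, 1), (14, 6), (14, 9), (14, 14)]

Answer: ................
.O....O..O....O.
.O....O..O....O.
................
................
.O....O..O....O.
.O....O..O....O.
................
................
.O....O..O....O.
.O....O..O....O.
................
................
.O....O..O....O.
.O....O..O....O.
................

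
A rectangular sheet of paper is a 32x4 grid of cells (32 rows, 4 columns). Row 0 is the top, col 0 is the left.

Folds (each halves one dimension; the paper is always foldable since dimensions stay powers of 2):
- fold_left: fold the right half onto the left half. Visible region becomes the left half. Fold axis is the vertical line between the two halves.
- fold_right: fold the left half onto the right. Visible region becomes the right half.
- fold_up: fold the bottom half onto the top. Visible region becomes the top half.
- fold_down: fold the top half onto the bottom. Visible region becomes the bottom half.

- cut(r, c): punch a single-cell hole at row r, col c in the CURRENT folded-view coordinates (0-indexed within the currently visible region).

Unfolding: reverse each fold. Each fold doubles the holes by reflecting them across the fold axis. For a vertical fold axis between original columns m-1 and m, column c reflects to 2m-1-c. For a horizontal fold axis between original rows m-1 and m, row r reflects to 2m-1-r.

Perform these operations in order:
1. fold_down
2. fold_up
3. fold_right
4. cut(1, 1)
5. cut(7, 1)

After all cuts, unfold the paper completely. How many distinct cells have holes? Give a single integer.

Answer: 16

Derivation:
Op 1 fold_down: fold axis h@16; visible region now rows[16,32) x cols[0,4) = 16x4
Op 2 fold_up: fold axis h@24; visible region now rows[16,24) x cols[0,4) = 8x4
Op 3 fold_right: fold axis v@2; visible region now rows[16,24) x cols[2,4) = 8x2
Op 4 cut(1, 1): punch at orig (17,3); cuts so far [(17, 3)]; region rows[16,24) x cols[2,4) = 8x2
Op 5 cut(7, 1): punch at orig (23,3); cuts so far [(17, 3), (23, 3)]; region rows[16,24) x cols[2,4) = 8x2
Unfold 1 (reflect across v@2): 4 holes -> [(17, 0), (17, 3), (23, 0), (23, 3)]
Unfold 2 (reflect across h@24): 8 holes -> [(17, 0), (17, 3), (23, 0), (23, 3), (24, 0), (24, 3), (30, 0), (30, 3)]
Unfold 3 (reflect across h@16): 16 holes -> [(1, 0), (1, 3), (7, 0), (7, 3), (8, 0), (8, 3), (14, 0), (14, 3), (17, 0), (17, 3), (23, 0), (23, 3), (24, 0), (24, 3), (30, 0), (30, 3)]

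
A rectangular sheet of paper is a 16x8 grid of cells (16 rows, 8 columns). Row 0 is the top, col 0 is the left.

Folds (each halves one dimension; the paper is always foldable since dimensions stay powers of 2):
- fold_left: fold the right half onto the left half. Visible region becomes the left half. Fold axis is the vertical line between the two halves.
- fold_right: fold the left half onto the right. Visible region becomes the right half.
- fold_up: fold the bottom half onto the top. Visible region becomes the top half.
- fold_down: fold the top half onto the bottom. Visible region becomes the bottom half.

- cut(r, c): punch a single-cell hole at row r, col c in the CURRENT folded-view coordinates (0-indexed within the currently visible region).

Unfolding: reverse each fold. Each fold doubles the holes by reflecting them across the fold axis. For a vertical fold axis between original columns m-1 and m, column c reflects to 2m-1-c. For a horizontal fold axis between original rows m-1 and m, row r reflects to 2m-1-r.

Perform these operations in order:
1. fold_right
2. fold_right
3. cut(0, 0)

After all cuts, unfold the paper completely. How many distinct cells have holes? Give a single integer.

Answer: 4

Derivation:
Op 1 fold_right: fold axis v@4; visible region now rows[0,16) x cols[4,8) = 16x4
Op 2 fold_right: fold axis v@6; visible region now rows[0,16) x cols[6,8) = 16x2
Op 3 cut(0, 0): punch at orig (0,6); cuts so far [(0, 6)]; region rows[0,16) x cols[6,8) = 16x2
Unfold 1 (reflect across v@6): 2 holes -> [(0, 5), (0, 6)]
Unfold 2 (reflect across v@4): 4 holes -> [(0, 1), (0, 2), (0, 5), (0, 6)]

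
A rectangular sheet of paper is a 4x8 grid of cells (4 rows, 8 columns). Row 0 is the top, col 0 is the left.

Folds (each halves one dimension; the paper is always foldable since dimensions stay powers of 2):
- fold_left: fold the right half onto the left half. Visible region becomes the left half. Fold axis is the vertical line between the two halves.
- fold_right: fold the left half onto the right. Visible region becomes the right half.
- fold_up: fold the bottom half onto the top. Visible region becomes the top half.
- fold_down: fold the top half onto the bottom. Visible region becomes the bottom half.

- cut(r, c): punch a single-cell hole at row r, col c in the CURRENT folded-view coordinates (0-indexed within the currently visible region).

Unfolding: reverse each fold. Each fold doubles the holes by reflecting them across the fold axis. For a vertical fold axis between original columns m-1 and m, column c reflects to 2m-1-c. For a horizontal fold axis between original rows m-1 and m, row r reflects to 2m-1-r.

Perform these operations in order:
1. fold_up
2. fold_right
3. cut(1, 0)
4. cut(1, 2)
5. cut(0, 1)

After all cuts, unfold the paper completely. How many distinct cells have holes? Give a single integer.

Answer: 12

Derivation:
Op 1 fold_up: fold axis h@2; visible region now rows[0,2) x cols[0,8) = 2x8
Op 2 fold_right: fold axis v@4; visible region now rows[0,2) x cols[4,8) = 2x4
Op 3 cut(1, 0): punch at orig (1,4); cuts so far [(1, 4)]; region rows[0,2) x cols[4,8) = 2x4
Op 4 cut(1, 2): punch at orig (1,6); cuts so far [(1, 4), (1, 6)]; region rows[0,2) x cols[4,8) = 2x4
Op 5 cut(0, 1): punch at orig (0,5); cuts so far [(0, 5), (1, 4), (1, 6)]; region rows[0,2) x cols[4,8) = 2x4
Unfold 1 (reflect across v@4): 6 holes -> [(0, 2), (0, 5), (1, 1), (1, 3), (1, 4), (1, 6)]
Unfold 2 (reflect across h@2): 12 holes -> [(0, 2), (0, 5), (1, 1), (1, 3), (1, 4), (1, 6), (2, 1), (2, 3), (2, 4), (2, 6), (3, 2), (3, 5)]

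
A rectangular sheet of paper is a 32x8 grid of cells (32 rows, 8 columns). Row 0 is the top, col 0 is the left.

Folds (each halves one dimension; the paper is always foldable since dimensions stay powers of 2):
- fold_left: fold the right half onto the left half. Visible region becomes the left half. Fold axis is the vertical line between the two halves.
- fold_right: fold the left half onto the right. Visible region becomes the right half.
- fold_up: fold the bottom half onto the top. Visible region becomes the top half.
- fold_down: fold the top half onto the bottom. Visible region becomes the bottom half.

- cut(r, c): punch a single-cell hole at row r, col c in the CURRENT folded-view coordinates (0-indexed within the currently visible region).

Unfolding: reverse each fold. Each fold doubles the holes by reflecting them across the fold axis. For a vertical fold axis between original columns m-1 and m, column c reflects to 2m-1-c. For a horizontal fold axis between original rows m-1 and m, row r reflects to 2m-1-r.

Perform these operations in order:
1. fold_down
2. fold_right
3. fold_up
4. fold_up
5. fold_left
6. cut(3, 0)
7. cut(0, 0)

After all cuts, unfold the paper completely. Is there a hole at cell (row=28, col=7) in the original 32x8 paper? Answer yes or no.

Answer: yes

Derivation:
Op 1 fold_down: fold axis h@16; visible region now rows[16,32) x cols[0,8) = 16x8
Op 2 fold_right: fold axis v@4; visible region now rows[16,32) x cols[4,8) = 16x4
Op 3 fold_up: fold axis h@24; visible region now rows[16,24) x cols[4,8) = 8x4
Op 4 fold_up: fold axis h@20; visible region now rows[16,20) x cols[4,8) = 4x4
Op 5 fold_left: fold axis v@6; visible region now rows[16,20) x cols[4,6) = 4x2
Op 6 cut(3, 0): punch at orig (19,4); cuts so far [(19, 4)]; region rows[16,20) x cols[4,6) = 4x2
Op 7 cut(0, 0): punch at orig (16,4); cuts so far [(16, 4), (19, 4)]; region rows[16,20) x cols[4,6) = 4x2
Unfold 1 (reflect across v@6): 4 holes -> [(16, 4), (16, 7), (19, 4), (19, 7)]
Unfold 2 (reflect across h@20): 8 holes -> [(16, 4), (16, 7), (19, 4), (19, 7), (20, 4), (20, 7), (23, 4), (23, 7)]
Unfold 3 (reflect across h@24): 16 holes -> [(16, 4), (16, 7), (19, 4), (19, 7), (20, 4), (20, 7), (23, 4), (23, 7), (24, 4), (24, 7), (27, 4), (27, 7), (28, 4), (28, 7), (31, 4), (31, 7)]
Unfold 4 (reflect across v@4): 32 holes -> [(16, 0), (16, 3), (16, 4), (16, 7), (19, 0), (19, 3), (19, 4), (19, 7), (20, 0), (20, 3), (20, 4), (20, 7), (23, 0), (23, 3), (23, 4), (23, 7), (24, 0), (24, 3), (24, 4), (24, 7), (27, 0), (27, 3), (27, 4), (27, 7), (28, 0), (28, 3), (28, 4), (28, 7), (31, 0), (31, 3), (31, 4), (31, 7)]
Unfold 5 (reflect across h@16): 64 holes -> [(0, 0), (0, 3), (0, 4), (0, 7), (3, 0), (3, 3), (3, 4), (3, 7), (4, 0), (4, 3), (4, 4), (4, 7), (7, 0), (7, 3), (7, 4), (7, 7), (8, 0), (8, 3), (8, 4), (8, 7), (11, 0), (11, 3), (11, 4), (11, 7), (12, 0), (12, 3), (12, 4), (12, 7), (15, 0), (15, 3), (15, 4), (15, 7), (16, 0), (16, 3), (16, 4), (16, 7), (19, 0), (19, 3), (19, 4), (19, 7), (20, 0), (20, 3), (20, 4), (20, 7), (23, 0), (23, 3), (23, 4), (23, 7), (24, 0), (24, 3), (24, 4), (24, 7), (27, 0), (27, 3), (27, 4), (27, 7), (28, 0), (28, 3), (28, 4), (28, 7), (31, 0), (31, 3), (31, 4), (31, 7)]
Holes: [(0, 0), (0, 3), (0, 4), (0, 7), (3, 0), (3, 3), (3, 4), (3, 7), (4, 0), (4, 3), (4, 4), (4, 7), (7, 0), (7, 3), (7, 4), (7, 7), (8, 0), (8, 3), (8, 4), (8, 7), (11, 0), (11, 3), (11, 4), (11, 7), (12, 0), (12, 3), (12, 4), (12, 7), (15, 0), (15, 3), (15, 4), (15, 7), (16, 0), (16, 3), (16, 4), (16, 7), (19, 0), (19, 3), (19, 4), (19, 7), (20, 0), (20, 3), (20, 4), (20, 7), (23, 0), (23, 3), (23, 4), (23, 7), (24, 0), (24, 3), (24, 4), (24, 7), (27, 0), (27, 3), (27, 4), (27, 7), (28, 0), (28, 3), (28, 4), (28, 7), (31, 0), (31, 3), (31, 4), (31, 7)]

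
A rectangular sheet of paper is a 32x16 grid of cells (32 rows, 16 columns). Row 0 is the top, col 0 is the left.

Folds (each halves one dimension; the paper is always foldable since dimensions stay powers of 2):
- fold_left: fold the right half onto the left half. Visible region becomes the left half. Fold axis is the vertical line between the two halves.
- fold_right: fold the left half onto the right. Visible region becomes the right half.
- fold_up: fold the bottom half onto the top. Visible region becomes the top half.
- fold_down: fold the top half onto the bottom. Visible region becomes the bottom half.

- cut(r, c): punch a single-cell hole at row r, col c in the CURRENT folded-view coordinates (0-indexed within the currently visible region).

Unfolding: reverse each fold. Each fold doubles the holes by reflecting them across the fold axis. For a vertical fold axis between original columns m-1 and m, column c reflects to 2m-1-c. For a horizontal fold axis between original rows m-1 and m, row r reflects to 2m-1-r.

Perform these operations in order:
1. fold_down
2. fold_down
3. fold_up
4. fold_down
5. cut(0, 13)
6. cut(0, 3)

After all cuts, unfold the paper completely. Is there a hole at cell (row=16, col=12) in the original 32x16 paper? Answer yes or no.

Op 1 fold_down: fold axis h@16; visible region now rows[16,32) x cols[0,16) = 16x16
Op 2 fold_down: fold axis h@24; visible region now rows[24,32) x cols[0,16) = 8x16
Op 3 fold_up: fold axis h@28; visible region now rows[24,28) x cols[0,16) = 4x16
Op 4 fold_down: fold axis h@26; visible region now rows[26,28) x cols[0,16) = 2x16
Op 5 cut(0, 13): punch at orig (26,13); cuts so far [(26, 13)]; region rows[26,28) x cols[0,16) = 2x16
Op 6 cut(0, 3): punch at orig (26,3); cuts so far [(26, 3), (26, 13)]; region rows[26,28) x cols[0,16) = 2x16
Unfold 1 (reflect across h@26): 4 holes -> [(25, 3), (25, 13), (26, 3), (26, 13)]
Unfold 2 (reflect across h@28): 8 holes -> [(25, 3), (25, 13), (26, 3), (26, 13), (29, 3), (29, 13), (30, 3), (30, 13)]
Unfold 3 (reflect across h@24): 16 holes -> [(17, 3), (17, 13), (18, 3), (18, 13), (21, 3), (21, 13), (22, 3), (22, 13), (25, 3), (25, 13), (26, 3), (26, 13), (29, 3), (29, 13), (30, 3), (30, 13)]
Unfold 4 (reflect across h@16): 32 holes -> [(1, 3), (1, 13), (2, 3), (2, 13), (5, 3), (5, 13), (6, 3), (6, 13), (9, 3), (9, 13), (10, 3), (10, 13), (13, 3), (13, 13), (14, 3), (14, 13), (17, 3), (17, 13), (18, 3), (18, 13), (21, 3), (21, 13), (22, 3), (22, 13), (25, 3), (25, 13), (26, 3), (26, 13), (29, 3), (29, 13), (30, 3), (30, 13)]
Holes: [(1, 3), (1, 13), (2, 3), (2, 13), (5, 3), (5, 13), (6, 3), (6, 13), (9, 3), (9, 13), (10, 3), (10, 13), (13, 3), (13, 13), (14, 3), (14, 13), (17, 3), (17, 13), (18, 3), (18, 13), (21, 3), (21, 13), (22, 3), (22, 13), (25, 3), (25, 13), (26, 3), (26, 13), (29, 3), (29, 13), (30, 3), (30, 13)]

Answer: no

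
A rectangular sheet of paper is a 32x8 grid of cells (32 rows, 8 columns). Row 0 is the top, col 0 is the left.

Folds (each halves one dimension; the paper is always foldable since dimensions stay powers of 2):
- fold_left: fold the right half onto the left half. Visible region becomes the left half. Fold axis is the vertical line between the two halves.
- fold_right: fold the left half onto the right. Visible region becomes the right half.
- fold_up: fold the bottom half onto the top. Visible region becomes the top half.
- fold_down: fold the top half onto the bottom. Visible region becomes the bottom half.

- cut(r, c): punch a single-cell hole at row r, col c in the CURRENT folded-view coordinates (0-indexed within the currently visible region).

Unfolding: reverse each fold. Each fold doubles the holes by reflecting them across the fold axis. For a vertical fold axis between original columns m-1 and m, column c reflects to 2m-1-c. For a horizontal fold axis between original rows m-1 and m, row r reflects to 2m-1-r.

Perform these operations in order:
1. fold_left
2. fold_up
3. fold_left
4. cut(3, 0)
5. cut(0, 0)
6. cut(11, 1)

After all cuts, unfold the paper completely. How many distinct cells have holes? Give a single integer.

Answer: 24

Derivation:
Op 1 fold_left: fold axis v@4; visible region now rows[0,32) x cols[0,4) = 32x4
Op 2 fold_up: fold axis h@16; visible region now rows[0,16) x cols[0,4) = 16x4
Op 3 fold_left: fold axis v@2; visible region now rows[0,16) x cols[0,2) = 16x2
Op 4 cut(3, 0): punch at orig (3,0); cuts so far [(3, 0)]; region rows[0,16) x cols[0,2) = 16x2
Op 5 cut(0, 0): punch at orig (0,0); cuts so far [(0, 0), (3, 0)]; region rows[0,16) x cols[0,2) = 16x2
Op 6 cut(11, 1): punch at orig (11,1); cuts so far [(0, 0), (3, 0), (11, 1)]; region rows[0,16) x cols[0,2) = 16x2
Unfold 1 (reflect across v@2): 6 holes -> [(0, 0), (0, 3), (3, 0), (3, 3), (11, 1), (11, 2)]
Unfold 2 (reflect across h@16): 12 holes -> [(0, 0), (0, 3), (3, 0), (3, 3), (11, 1), (11, 2), (20, 1), (20, 2), (28, 0), (28, 3), (31, 0), (31, 3)]
Unfold 3 (reflect across v@4): 24 holes -> [(0, 0), (0, 3), (0, 4), (0, 7), (3, 0), (3, 3), (3, 4), (3, 7), (11, 1), (11, 2), (11, 5), (11, 6), (20, 1), (20, 2), (20, 5), (20, 6), (28, 0), (28, 3), (28, 4), (28, 7), (31, 0), (31, 3), (31, 4), (31, 7)]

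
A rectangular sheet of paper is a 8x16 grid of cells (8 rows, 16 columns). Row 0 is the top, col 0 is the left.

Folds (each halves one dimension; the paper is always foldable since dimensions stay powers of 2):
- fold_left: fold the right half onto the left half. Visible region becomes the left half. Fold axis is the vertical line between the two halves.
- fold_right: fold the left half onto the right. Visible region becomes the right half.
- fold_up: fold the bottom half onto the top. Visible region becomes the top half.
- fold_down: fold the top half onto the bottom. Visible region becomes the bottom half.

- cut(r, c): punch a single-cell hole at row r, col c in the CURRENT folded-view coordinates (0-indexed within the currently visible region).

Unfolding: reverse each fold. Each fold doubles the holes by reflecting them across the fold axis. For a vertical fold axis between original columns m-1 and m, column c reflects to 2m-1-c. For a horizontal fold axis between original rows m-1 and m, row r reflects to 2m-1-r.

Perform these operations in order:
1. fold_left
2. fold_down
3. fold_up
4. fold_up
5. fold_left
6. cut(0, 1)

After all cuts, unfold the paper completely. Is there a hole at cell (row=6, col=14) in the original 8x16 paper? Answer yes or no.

Answer: yes

Derivation:
Op 1 fold_left: fold axis v@8; visible region now rows[0,8) x cols[0,8) = 8x8
Op 2 fold_down: fold axis h@4; visible region now rows[4,8) x cols[0,8) = 4x8
Op 3 fold_up: fold axis h@6; visible region now rows[4,6) x cols[0,8) = 2x8
Op 4 fold_up: fold axis h@5; visible region now rows[4,5) x cols[0,8) = 1x8
Op 5 fold_left: fold axis v@4; visible region now rows[4,5) x cols[0,4) = 1x4
Op 6 cut(0, 1): punch at orig (4,1); cuts so far [(4, 1)]; region rows[4,5) x cols[0,4) = 1x4
Unfold 1 (reflect across v@4): 2 holes -> [(4, 1), (4, 6)]
Unfold 2 (reflect across h@5): 4 holes -> [(4, 1), (4, 6), (5, 1), (5, 6)]
Unfold 3 (reflect across h@6): 8 holes -> [(4, 1), (4, 6), (5, 1), (5, 6), (6, 1), (6, 6), (7, 1), (7, 6)]
Unfold 4 (reflect across h@4): 16 holes -> [(0, 1), (0, 6), (1, 1), (1, 6), (2, 1), (2, 6), (3, 1), (3, 6), (4, 1), (4, 6), (5, 1), (5, 6), (6, 1), (6, 6), (7, 1), (7, 6)]
Unfold 5 (reflect across v@8): 32 holes -> [(0, 1), (0, 6), (0, 9), (0, 14), (1, 1), (1, 6), (1, 9), (1, 14), (2, 1), (2, 6), (2, 9), (2, 14), (3, 1), (3, 6), (3, 9), (3, 14), (4, 1), (4, 6), (4, 9), (4, 14), (5, 1), (5, 6), (5, 9), (5, 14), (6, 1), (6, 6), (6, 9), (6, 14), (7, 1), (7, 6), (7, 9), (7, 14)]
Holes: [(0, 1), (0, 6), (0, 9), (0, 14), (1, 1), (1, 6), (1, 9), (1, 14), (2, 1), (2, 6), (2, 9), (2, 14), (3, 1), (3, 6), (3, 9), (3, 14), (4, 1), (4, 6), (4, 9), (4, 14), (5, 1), (5, 6), (5, 9), (5, 14), (6, 1), (6, 6), (6, 9), (6, 14), (7, 1), (7, 6), (7, 9), (7, 14)]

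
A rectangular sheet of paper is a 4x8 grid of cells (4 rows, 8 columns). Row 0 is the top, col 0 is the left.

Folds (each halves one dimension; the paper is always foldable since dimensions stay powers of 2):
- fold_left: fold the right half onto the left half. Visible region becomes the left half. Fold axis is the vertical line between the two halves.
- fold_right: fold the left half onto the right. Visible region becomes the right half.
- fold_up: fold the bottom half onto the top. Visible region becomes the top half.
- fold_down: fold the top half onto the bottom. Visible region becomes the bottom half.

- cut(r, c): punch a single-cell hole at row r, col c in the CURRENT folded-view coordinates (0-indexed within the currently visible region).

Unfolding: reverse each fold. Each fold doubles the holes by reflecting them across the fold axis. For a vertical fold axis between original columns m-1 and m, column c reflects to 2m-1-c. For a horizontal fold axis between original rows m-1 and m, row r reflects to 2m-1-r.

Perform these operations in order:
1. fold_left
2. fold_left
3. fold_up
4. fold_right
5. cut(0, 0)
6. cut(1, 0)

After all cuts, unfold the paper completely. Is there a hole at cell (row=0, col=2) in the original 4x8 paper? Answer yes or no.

Op 1 fold_left: fold axis v@4; visible region now rows[0,4) x cols[0,4) = 4x4
Op 2 fold_left: fold axis v@2; visible region now rows[0,4) x cols[0,2) = 4x2
Op 3 fold_up: fold axis h@2; visible region now rows[0,2) x cols[0,2) = 2x2
Op 4 fold_right: fold axis v@1; visible region now rows[0,2) x cols[1,2) = 2x1
Op 5 cut(0, 0): punch at orig (0,1); cuts so far [(0, 1)]; region rows[0,2) x cols[1,2) = 2x1
Op 6 cut(1, 0): punch at orig (1,1); cuts so far [(0, 1), (1, 1)]; region rows[0,2) x cols[1,2) = 2x1
Unfold 1 (reflect across v@1): 4 holes -> [(0, 0), (0, 1), (1, 0), (1, 1)]
Unfold 2 (reflect across h@2): 8 holes -> [(0, 0), (0, 1), (1, 0), (1, 1), (2, 0), (2, 1), (3, 0), (3, 1)]
Unfold 3 (reflect across v@2): 16 holes -> [(0, 0), (0, 1), (0, 2), (0, 3), (1, 0), (1, 1), (1, 2), (1, 3), (2, 0), (2, 1), (2, 2), (2, 3), (3, 0), (3, 1), (3, 2), (3, 3)]
Unfold 4 (reflect across v@4): 32 holes -> [(0, 0), (0, 1), (0, 2), (0, 3), (0, 4), (0, 5), (0, 6), (0, 7), (1, 0), (1, 1), (1, 2), (1, 3), (1, 4), (1, 5), (1, 6), (1, 7), (2, 0), (2, 1), (2, 2), (2, 3), (2, 4), (2, 5), (2, 6), (2, 7), (3, 0), (3, 1), (3, 2), (3, 3), (3, 4), (3, 5), (3, 6), (3, 7)]
Holes: [(0, 0), (0, 1), (0, 2), (0, 3), (0, 4), (0, 5), (0, 6), (0, 7), (1, 0), (1, 1), (1, 2), (1, 3), (1, 4), (1, 5), (1, 6), (1, 7), (2, 0), (2, 1), (2, 2), (2, 3), (2, 4), (2, 5), (2, 6), (2, 7), (3, 0), (3, 1), (3, 2), (3, 3), (3, 4), (3, 5), (3, 6), (3, 7)]

Answer: yes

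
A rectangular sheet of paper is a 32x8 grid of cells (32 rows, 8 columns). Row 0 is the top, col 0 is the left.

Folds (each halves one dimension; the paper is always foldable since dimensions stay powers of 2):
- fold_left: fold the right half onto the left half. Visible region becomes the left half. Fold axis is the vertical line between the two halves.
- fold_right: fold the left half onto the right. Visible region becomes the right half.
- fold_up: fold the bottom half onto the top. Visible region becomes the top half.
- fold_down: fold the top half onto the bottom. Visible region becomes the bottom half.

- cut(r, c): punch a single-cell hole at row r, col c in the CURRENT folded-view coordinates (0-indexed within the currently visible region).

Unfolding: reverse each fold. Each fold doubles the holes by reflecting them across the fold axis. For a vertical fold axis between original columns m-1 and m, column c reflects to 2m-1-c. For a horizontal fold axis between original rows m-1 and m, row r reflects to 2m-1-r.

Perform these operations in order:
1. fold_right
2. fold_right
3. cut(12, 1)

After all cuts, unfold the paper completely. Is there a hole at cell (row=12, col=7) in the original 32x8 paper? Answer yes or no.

Op 1 fold_right: fold axis v@4; visible region now rows[0,32) x cols[4,8) = 32x4
Op 2 fold_right: fold axis v@6; visible region now rows[0,32) x cols[6,8) = 32x2
Op 3 cut(12, 1): punch at orig (12,7); cuts so far [(12, 7)]; region rows[0,32) x cols[6,8) = 32x2
Unfold 1 (reflect across v@6): 2 holes -> [(12, 4), (12, 7)]
Unfold 2 (reflect across v@4): 4 holes -> [(12, 0), (12, 3), (12, 4), (12, 7)]
Holes: [(12, 0), (12, 3), (12, 4), (12, 7)]

Answer: yes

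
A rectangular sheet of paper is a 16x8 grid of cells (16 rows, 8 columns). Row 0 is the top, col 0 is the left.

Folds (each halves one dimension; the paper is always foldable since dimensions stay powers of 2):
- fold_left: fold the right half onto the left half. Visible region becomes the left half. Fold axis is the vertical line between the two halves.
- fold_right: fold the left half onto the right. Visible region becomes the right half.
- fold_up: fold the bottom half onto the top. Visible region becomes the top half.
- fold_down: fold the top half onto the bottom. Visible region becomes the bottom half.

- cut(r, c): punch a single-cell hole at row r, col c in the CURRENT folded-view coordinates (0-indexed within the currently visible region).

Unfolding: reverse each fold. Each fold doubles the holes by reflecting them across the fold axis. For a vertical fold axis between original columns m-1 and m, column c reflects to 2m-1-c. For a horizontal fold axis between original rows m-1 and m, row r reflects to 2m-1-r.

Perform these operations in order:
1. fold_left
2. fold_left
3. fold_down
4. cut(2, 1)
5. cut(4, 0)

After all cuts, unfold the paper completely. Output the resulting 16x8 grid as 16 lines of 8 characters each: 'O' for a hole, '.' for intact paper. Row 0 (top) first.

Op 1 fold_left: fold axis v@4; visible region now rows[0,16) x cols[0,4) = 16x4
Op 2 fold_left: fold axis v@2; visible region now rows[0,16) x cols[0,2) = 16x2
Op 3 fold_down: fold axis h@8; visible region now rows[8,16) x cols[0,2) = 8x2
Op 4 cut(2, 1): punch at orig (10,1); cuts so far [(10, 1)]; region rows[8,16) x cols[0,2) = 8x2
Op 5 cut(4, 0): punch at orig (12,0); cuts so far [(10, 1), (12, 0)]; region rows[8,16) x cols[0,2) = 8x2
Unfold 1 (reflect across h@8): 4 holes -> [(3, 0), (5, 1), (10, 1), (12, 0)]
Unfold 2 (reflect across v@2): 8 holes -> [(3, 0), (3, 3), (5, 1), (5, 2), (10, 1), (10, 2), (12, 0), (12, 3)]
Unfold 3 (reflect across v@4): 16 holes -> [(3, 0), (3, 3), (3, 4), (3, 7), (5, 1), (5, 2), (5, 5), (5, 6), (10, 1), (10, 2), (10, 5), (10, 6), (12, 0), (12, 3), (12, 4), (12, 7)]

Answer: ........
........
........
O..OO..O
........
.OO..OO.
........
........
........
........
.OO..OO.
........
O..OO..O
........
........
........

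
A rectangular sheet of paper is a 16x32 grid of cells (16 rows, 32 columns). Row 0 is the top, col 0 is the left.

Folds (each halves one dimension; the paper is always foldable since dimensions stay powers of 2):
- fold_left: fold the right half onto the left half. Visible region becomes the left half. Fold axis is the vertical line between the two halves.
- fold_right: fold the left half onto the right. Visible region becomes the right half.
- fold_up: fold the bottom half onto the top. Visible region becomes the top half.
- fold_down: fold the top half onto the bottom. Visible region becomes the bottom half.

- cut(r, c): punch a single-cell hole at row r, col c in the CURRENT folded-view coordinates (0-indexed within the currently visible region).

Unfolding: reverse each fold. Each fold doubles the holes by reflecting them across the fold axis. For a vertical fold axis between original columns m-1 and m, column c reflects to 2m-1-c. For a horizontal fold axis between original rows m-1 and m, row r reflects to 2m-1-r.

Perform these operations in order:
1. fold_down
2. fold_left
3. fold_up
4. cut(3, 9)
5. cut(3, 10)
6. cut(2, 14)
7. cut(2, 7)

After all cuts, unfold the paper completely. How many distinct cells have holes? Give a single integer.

Answer: 32

Derivation:
Op 1 fold_down: fold axis h@8; visible region now rows[8,16) x cols[0,32) = 8x32
Op 2 fold_left: fold axis v@16; visible region now rows[8,16) x cols[0,16) = 8x16
Op 3 fold_up: fold axis h@12; visible region now rows[8,12) x cols[0,16) = 4x16
Op 4 cut(3, 9): punch at orig (11,9); cuts so far [(11, 9)]; region rows[8,12) x cols[0,16) = 4x16
Op 5 cut(3, 10): punch at orig (11,10); cuts so far [(11, 9), (11, 10)]; region rows[8,12) x cols[0,16) = 4x16
Op 6 cut(2, 14): punch at orig (10,14); cuts so far [(10, 14), (11, 9), (11, 10)]; region rows[8,12) x cols[0,16) = 4x16
Op 7 cut(2, 7): punch at orig (10,7); cuts so far [(10, 7), (10, 14), (11, 9), (11, 10)]; region rows[8,12) x cols[0,16) = 4x16
Unfold 1 (reflect across h@12): 8 holes -> [(10, 7), (10, 14), (11, 9), (11, 10), (12, 9), (12, 10), (13, 7), (13, 14)]
Unfold 2 (reflect across v@16): 16 holes -> [(10, 7), (10, 14), (10, 17), (10, 24), (11, 9), (11, 10), (11, 21), (11, 22), (12, 9), (12, 10), (12, 21), (12, 22), (13, 7), (13, 14), (13, 17), (13, 24)]
Unfold 3 (reflect across h@8): 32 holes -> [(2, 7), (2, 14), (2, 17), (2, 24), (3, 9), (3, 10), (3, 21), (3, 22), (4, 9), (4, 10), (4, 21), (4, 22), (5, 7), (5, 14), (5, 17), (5, 24), (10, 7), (10, 14), (10, 17), (10, 24), (11, 9), (11, 10), (11, 21), (11, 22), (12, 9), (12, 10), (12, 21), (12, 22), (13, 7), (13, 14), (13, 17), (13, 24)]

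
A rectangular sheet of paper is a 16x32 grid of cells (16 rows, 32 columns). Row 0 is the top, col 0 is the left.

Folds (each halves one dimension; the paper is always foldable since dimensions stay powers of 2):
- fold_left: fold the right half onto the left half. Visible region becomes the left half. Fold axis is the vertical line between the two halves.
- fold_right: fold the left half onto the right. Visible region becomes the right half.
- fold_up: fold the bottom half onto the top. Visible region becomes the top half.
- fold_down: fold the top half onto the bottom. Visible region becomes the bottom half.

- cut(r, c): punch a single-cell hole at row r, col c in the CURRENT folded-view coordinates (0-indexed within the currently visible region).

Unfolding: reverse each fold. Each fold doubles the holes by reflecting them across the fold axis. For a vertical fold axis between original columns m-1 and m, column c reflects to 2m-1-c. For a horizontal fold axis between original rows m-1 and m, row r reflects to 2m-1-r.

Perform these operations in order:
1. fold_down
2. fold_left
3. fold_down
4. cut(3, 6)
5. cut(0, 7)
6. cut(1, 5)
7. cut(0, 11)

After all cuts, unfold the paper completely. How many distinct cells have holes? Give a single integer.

Op 1 fold_down: fold axis h@8; visible region now rows[8,16) x cols[0,32) = 8x32
Op 2 fold_left: fold axis v@16; visible region now rows[8,16) x cols[0,16) = 8x16
Op 3 fold_down: fold axis h@12; visible region now rows[12,16) x cols[0,16) = 4x16
Op 4 cut(3, 6): punch at orig (15,6); cuts so far [(15, 6)]; region rows[12,16) x cols[0,16) = 4x16
Op 5 cut(0, 7): punch at orig (12,7); cuts so far [(12, 7), (15, 6)]; region rows[12,16) x cols[0,16) = 4x16
Op 6 cut(1, 5): punch at orig (13,5); cuts so far [(12, 7), (13, 5), (15, 6)]; region rows[12,16) x cols[0,16) = 4x16
Op 7 cut(0, 11): punch at orig (12,11); cuts so far [(12, 7), (12, 11), (13, 5), (15, 6)]; region rows[12,16) x cols[0,16) = 4x16
Unfold 1 (reflect across h@12): 8 holes -> [(8, 6), (10, 5), (11, 7), (11, 11), (12, 7), (12, 11), (13, 5), (15, 6)]
Unfold 2 (reflect across v@16): 16 holes -> [(8, 6), (8, 25), (10, 5), (10, 26), (11, 7), (11, 11), (11, 20), (11, 24), (12, 7), (12, 11), (12, 20), (12, 24), (13, 5), (13, 26), (15, 6), (15, 25)]
Unfold 3 (reflect across h@8): 32 holes -> [(0, 6), (0, 25), (2, 5), (2, 26), (3, 7), (3, 11), (3, 20), (3, 24), (4, 7), (4, 11), (4, 20), (4, 24), (5, 5), (5, 26), (7, 6), (7, 25), (8, 6), (8, 25), (10, 5), (10, 26), (11, 7), (11, 11), (11, 20), (11, 24), (12, 7), (12, 11), (12, 20), (12, 24), (13, 5), (13, 26), (15, 6), (15, 25)]

Answer: 32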